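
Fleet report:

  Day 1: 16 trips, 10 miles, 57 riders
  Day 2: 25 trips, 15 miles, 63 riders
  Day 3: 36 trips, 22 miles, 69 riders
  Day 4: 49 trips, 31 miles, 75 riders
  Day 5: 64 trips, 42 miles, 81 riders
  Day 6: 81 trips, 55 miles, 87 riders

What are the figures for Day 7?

100 trips, 70 miles, 93 riders

Trips: 16, 25, 36, 49, 64, 81 → 100 (perfect squares: 4², 5², 6², …).
For the miles, differences are 5, 7, 9, … (increasing by 2 each time): 10, 15, 22, 31, 42, 55 → 70.
Riders: 57, 63, 69, 75, 81, 87 → 93 (+6 each step).
Putting it together: 100 trips, 70 miles, 93 riders.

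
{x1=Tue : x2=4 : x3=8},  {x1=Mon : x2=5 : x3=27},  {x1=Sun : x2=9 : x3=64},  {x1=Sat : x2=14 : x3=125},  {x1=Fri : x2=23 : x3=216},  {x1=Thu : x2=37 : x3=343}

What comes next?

{x1=Wed : x2=60 : x3=512}

X1: runs backward through the weekdays Mon→Sun; Tue, Mon, Sun, Sat, Fri, Thu → Wed.
X2 — each term is the sum of the two before it: 4, 5, 9, 14, 23, 37 → 60.
X3: 8, 27, 64, 125, 216, 343 → 512 (perfect cubes: 2³, 3³, 4³, …).
Putting it together: {x1=Wed : x2=60 : x3=512}.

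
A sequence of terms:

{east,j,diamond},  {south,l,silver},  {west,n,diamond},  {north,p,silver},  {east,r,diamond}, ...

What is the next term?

{south,t,silver}

For the direction, repeats east → south → west → north: east, south, west, north, east → south.
Letter goes j, l, n, p, r → t (letters move forward 2 places in the alphabet).
Rank — alternates diamond ↔ silver: diamond, silver, diamond, silver, diamond → silver.
Combining the parts gives {south,t,silver}.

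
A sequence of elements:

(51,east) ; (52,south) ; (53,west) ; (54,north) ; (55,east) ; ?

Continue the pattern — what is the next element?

First entry: +1 each step, so 51, 52, 53, 54, 55 → 56.
Direction: east, south, west, north, east → south (repeats east → south → west → north).
Putting it together: (56,south).

(56,south)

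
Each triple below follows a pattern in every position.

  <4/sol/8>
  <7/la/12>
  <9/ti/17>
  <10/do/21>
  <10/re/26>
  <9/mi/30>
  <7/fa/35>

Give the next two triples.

First component: differences are 3, 2, 1, … (decreasing by 1 each time), so 4, 7, 9, 10, 10, 9, 7 → 4 → 0.
Note: runs through the solfège scale do→ti; sol, la, ti, do, re, mi, fa → sol → la.
Third component: alternating steps +4, +5, +4, +5, …, so 8, 12, 17, 21, 26, 30, 35 → 39 → 44.
Putting the parts together: <4/sol/39> and then <0/la/44>.

<4/sol/39>, <0/la/44>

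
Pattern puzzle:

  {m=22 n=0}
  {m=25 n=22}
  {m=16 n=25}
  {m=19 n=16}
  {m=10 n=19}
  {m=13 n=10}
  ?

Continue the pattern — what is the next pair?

For the m, alternating steps +3, −9, +3, −9, …: 22, 25, 16, 19, 10, 13 → 4.
N: 0, 22, 25, 16, 19, 10 → 13 (always the previous value of the m).
So the next pair is {m=4 n=13}.

{m=4 n=13}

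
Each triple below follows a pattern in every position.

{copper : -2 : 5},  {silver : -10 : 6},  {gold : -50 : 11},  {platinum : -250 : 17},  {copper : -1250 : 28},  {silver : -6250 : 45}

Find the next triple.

Metal: repeats copper → silver → gold → platinum, so copper, silver, gold, platinum, copper, silver → gold.
Second slot: -2, -10, -50, -250, -1250, -6250 → -31250 (×5 each step).
Third slot: each term is the sum of the two before it, so 5, 6, 11, 17, 28, 45 → 73.
Putting it together: {gold : -31250 : 73}.

{gold : -31250 : 73}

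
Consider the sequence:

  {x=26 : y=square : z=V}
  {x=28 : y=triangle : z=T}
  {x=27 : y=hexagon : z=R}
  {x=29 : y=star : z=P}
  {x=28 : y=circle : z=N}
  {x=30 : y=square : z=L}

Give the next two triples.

{x=29 : y=triangle : z=J}, {x=31 : y=hexagon : z=H}

X goes 26, 28, 27, 29, 28, 30 → 29 → 31 (alternating steps +2, −1, +2, −1, …).
Y: repeats square → triangle → hexagon → star → circle; square, triangle, hexagon, star, circle, square → triangle → hexagon.
Z — letters move back 2 places in the alphabet: V, T, R, P, N, L → J → H.
Putting the parts together: {x=29 : y=triangle : z=J} and then {x=31 : y=hexagon : z=H}.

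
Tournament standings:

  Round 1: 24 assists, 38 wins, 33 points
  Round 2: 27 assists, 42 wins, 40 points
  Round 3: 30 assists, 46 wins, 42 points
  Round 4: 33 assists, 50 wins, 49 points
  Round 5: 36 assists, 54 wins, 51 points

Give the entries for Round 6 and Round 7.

39 assists, 58 wins, 58 points; 42 assists, 62 wins, 60 points

Assists — +3 each step: 24, 27, 30, 33, 36 → 39 → 42.
Wins — +4 each step: 38, 42, 46, 50, 54 → 58 → 62.
Points goes 33, 40, 42, 49, 51 → 58 → 60 (alternating steps +7, +2, +7, +2, …).
So the next two lines are 39 assists, 58 wins, 58 points and 42 assists, 62 wins, 60 points.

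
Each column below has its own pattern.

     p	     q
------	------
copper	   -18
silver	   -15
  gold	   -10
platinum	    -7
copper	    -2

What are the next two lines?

silver  1; gold  6

Column p: copper, silver, gold, platinum, copper → silver → gold (repeats copper → silver → gold → platinum).
Column q: alternating steps +3, +5, +3, +5, …, so -18, -15, -10, -7, -2 → 1 → 6.
Putting the parts together: silver  1 and then gold  6.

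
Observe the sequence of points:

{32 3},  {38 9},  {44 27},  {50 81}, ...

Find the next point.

First slot goes 32, 38, 44, 50 → 56 (+6 each step).
Second slot goes 3, 9, 27, 81 → 243 (×3 each step).
So the next point is {56 243}.

{56 243}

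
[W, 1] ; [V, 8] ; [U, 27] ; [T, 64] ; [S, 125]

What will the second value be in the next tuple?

For the second value, perfect cubes: 1³, 2³, 3³, …: 1, 8, 27, 64, 125 → 216.

216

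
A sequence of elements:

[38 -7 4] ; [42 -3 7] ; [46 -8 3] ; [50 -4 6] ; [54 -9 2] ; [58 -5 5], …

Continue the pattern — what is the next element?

First part goes 38, 42, 46, 50, 54, 58 → 62 (+4 each step).
Second part: alternating steps +4, −5, +4, −5, …, so -7, -3, -8, -4, -9, -5 → -10.
For the third part, alternating steps +3, −4, +3, −4, …: 4, 7, 3, 6, 2, 5 → 1.
Combining the parts gives [62 -10 1].

[62 -10 1]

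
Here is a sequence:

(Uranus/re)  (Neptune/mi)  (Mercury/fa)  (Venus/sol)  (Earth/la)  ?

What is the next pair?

Planet goes Uranus, Neptune, Mercury, Venus, Earth → Mars (runs through the planets Mercury→Neptune).
Note — runs through the solfège scale do→ti: re, mi, fa, sol, la → ti.
So the next pair is (Mars/ti).

(Mars/ti)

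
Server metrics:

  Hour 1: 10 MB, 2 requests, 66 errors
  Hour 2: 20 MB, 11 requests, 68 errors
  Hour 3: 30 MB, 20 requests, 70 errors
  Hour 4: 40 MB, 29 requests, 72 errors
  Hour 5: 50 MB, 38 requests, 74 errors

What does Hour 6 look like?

MB: 10, 20, 30, 40, 50 → 60 (+10 each step).
Requests — +9 each step: 2, 11, 20, 29, 38 → 47.
Errors: 66, 68, 70, 72, 74 → 76 (+2 each step).
Combining the parts gives 60 MB, 47 requests, 76 errors.

60 MB, 47 requests, 76 errors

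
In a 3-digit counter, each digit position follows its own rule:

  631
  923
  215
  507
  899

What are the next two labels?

181 then 473

First digit — +3 each step, mod 10: 6, 9, 2, 5, 8 → 1 → 4.
Second digit: −1 each step, mod 10; 3, 2, 1, 0, 9 → 8 → 7.
For the third digit, +2 each step, mod 10: 1, 3, 5, 7, 9 → 1 → 3.
So the next two labels are 181 and 473.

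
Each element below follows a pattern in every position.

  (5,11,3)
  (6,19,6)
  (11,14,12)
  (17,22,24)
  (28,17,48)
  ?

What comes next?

First slot: each term is the sum of the two before it; 5, 6, 11, 17, 28 → 45.
Second slot — alternating steps +8, −5, +8, −5, …: 11, 19, 14, 22, 17 → 25.
Third slot: 3, 6, 12, 24, 48 → 96 (×2 each step).
Putting it together: (45,25,96).

(45,25,96)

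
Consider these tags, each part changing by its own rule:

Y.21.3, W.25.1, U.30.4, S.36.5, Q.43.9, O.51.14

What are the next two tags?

M.60.23 then K.70.37

Letter goes Y, W, U, S, Q, O → M → K (letters move back 2 places in the alphabet).
For the second component, differences are 4, 5, 6, … (increasing by 1 each time): 21, 25, 30, 36, 43, 51 → 60 → 70.
Third component: each term is the sum of the two before it; 3, 1, 4, 5, 9, 14 → 23 → 37.
Putting the parts together: M.60.23 and then K.70.37.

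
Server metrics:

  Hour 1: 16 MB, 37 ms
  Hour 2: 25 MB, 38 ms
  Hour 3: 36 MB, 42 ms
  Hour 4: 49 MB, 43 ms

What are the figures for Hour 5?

64 MB, 47 ms

MB: 16, 25, 36, 49 → 64 (perfect squares: 4², 5², 6², …).
Ms: alternating steps +1, +4, +1, +4, …, so 37, 38, 42, 43 → 47.
So the next record is 64 MB, 47 ms.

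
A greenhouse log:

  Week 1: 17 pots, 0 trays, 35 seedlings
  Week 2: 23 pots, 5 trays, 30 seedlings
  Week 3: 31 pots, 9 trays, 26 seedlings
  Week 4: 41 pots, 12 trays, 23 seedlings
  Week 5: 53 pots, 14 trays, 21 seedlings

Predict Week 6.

Pots: 17, 23, 31, 41, 53 → 67 (differences are 6, 8, 10, … (increasing by 2 each time)).
For the trays, differences are 5, 4, 3, … (decreasing by 1 each time): 0, 5, 9, 12, 14 → 15.
Seedlings: together with the trays always sums to 35; 35, 30, 26, 23, 21 → 20.
Putting it together: 67 pots, 15 trays, 20 seedlings.

67 pots, 15 trays, 20 seedlings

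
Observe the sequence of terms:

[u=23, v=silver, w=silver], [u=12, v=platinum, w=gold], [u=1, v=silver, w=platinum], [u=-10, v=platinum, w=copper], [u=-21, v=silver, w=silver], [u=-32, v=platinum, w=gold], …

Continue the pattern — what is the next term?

U: 23, 12, 1, -10, -21, -32 → -43 (−11 each step).
V: alternates silver ↔ platinum; silver, platinum, silver, platinum, silver, platinum → silver.
For the w, repeats silver → gold → platinum → copper: silver, gold, platinum, copper, silver, gold → platinum.
So the next term is [u=-43, v=silver, w=platinum].

[u=-43, v=silver, w=platinum]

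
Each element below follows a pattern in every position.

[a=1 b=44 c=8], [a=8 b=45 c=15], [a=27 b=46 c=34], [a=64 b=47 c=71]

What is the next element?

[a=125 b=48 c=132]

A goes 1, 8, 27, 64 → 125 (perfect cubes: 1³, 2³, 3³, …).
B: +1 each step, so 44, 45, 46, 47 → 48.
For the c, always 7 more than the a: 8, 15, 34, 71 → 132.
Putting it together: [a=125 b=48 c=132].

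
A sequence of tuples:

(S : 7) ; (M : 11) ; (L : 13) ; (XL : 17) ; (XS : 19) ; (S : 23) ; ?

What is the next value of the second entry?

25

Size: repeats S → M → L → XL → XS, so S, M, L, XL, XS, S → M.
Second entry — alternating steps +4, +2, +4, +2, …: 7, 11, 13, 17, 19, 23 → 25.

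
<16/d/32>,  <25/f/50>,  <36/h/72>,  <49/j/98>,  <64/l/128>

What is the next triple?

<81/n/162>

First coordinate goes 16, 25, 36, 49, 64 → 81 (perfect squares: 4², 5², 6², …).
Letter — letters move forward 2 places in the alphabet: d, f, h, j, l → n.
Third coordinate: always 2 × the first coordinate, so 32, 50, 72, 98, 128 → 162.
So the next triple is <81/n/162>.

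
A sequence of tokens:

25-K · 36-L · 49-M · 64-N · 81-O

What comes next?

100-P

First component: perfect squares: 5², 6², 7², …, so 25, 36, 49, 64, 81 → 100.
Letter: letters move forward 1 place in the alphabet; K, L, M, N, O → P.
Combining the parts gives 100-P.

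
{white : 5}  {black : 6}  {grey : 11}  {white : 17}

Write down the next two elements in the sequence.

{black : 28}, {grey : 45}

Shade — repeats white → black → grey: white, black, grey, white → black → grey.
Second slot goes 5, 6, 11, 17 → 28 → 45 (each term is the sum of the two before it).
Putting the parts together: {black : 28} and then {grey : 45}.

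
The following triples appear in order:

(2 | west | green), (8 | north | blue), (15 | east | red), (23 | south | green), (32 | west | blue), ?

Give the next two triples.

(42 | north | red), (53 | east | green)

First value: differences are 6, 7, 8, … (increasing by 1 each time), so 2, 8, 15, 23, 32 → 42 → 53.
Direction: west, north, east, south, west → north → east (repeats west → north → east → south).
Colour — repeats green → blue → red: green, blue, red, green, blue → red → green.
So the next two triples are (42 | north | red) and (53 | east | green).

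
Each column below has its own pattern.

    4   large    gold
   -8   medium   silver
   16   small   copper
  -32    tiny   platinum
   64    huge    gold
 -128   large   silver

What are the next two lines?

First component — ×(-2) each step: 4, -8, 16, -32, 64, -128 → 256 → -512.
Size: repeats large → medium → small → tiny → huge; large, medium, small, tiny, huge, large → medium → small.
Metal: gold, silver, copper, platinum, gold, silver → copper → platinum (repeats gold → silver → copper → platinum).
So the next two lines are 256  medium  copper and -512  small  platinum.

256  medium  copper; -512  small  platinum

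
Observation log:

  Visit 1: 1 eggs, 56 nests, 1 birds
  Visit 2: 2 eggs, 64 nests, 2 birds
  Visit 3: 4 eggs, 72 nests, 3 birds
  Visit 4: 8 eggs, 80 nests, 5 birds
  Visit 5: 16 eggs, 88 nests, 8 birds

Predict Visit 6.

Eggs goes 1, 2, 4, 8, 16 → 32 (×2 each step).
Nests: +8 each step, so 56, 64, 72, 80, 88 → 96.
Birds: each term is the sum of the two before it; 1, 2, 3, 5, 8 → 13.
Putting it together: 32 eggs, 96 nests, 13 birds.

32 eggs, 96 nests, 13 birds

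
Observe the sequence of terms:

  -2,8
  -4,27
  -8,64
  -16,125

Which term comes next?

-32,216

First slot goes -2, -4, -8, -16 → -32 (×2 each step).
Second slot: 8, 27, 64, 125 → 216 (perfect cubes: 2³, 3³, 4³, …).
Putting it together: -32,216.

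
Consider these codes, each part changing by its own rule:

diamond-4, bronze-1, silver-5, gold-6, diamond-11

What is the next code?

bronze-17

Rank: diamond, bronze, silver, gold, diamond → bronze (repeats diamond → bronze → silver → gold).
Second component: each term is the sum of the two before it; 4, 1, 5, 6, 11 → 17.
Putting it together: bronze-17.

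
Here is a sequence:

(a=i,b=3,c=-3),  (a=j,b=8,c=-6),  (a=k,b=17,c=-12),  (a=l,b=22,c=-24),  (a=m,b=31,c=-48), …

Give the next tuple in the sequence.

(a=n,b=36,c=-96)

A — letters move forward 1 place in the alphabet: i, j, k, l, m → n.
B goes 3, 8, 17, 22, 31 → 36 (alternating steps +5, +9, +5, +9, …).
C: ×2 each step; -3, -6, -12, -24, -48 → -96.
Putting it together: (a=n,b=36,c=-96).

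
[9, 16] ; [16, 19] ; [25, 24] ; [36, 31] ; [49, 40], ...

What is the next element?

[64, 51]

First coordinate: perfect squares: 3², 4², 5², …; 9, 16, 25, 36, 49 → 64.
Second coordinate goes 16, 19, 24, 31, 40 → 51 (differences are 3, 5, 7, … (increasing by 2 each time)).
Putting it together: [64, 51].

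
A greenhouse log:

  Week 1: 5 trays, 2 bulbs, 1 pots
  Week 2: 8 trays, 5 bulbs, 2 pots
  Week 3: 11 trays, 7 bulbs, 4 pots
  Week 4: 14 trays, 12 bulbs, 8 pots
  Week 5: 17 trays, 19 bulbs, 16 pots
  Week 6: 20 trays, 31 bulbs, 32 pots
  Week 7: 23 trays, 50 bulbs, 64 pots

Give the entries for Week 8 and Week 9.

Trays: +3 each step; 5, 8, 11, 14, 17, 20, 23 → 26 → 29.
Bulbs: each term is the sum of the two before it; 2, 5, 7, 12, 19, 31, 50 → 81 → 131.
Pots: 1, 2, 4, 8, 16, 32, 64 → 128 → 256 (×2 each step).
So the next two records are 26 trays, 81 bulbs, 128 pots and 29 trays, 131 bulbs, 256 pots.

26 trays, 81 bulbs, 128 pots; 29 trays, 131 bulbs, 256 pots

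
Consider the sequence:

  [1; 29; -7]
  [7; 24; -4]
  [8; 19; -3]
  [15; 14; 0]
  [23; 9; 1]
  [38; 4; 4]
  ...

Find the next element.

[61; -1; 5]

First value: 1, 7, 8, 15, 23, 38 → 61 (each term is the sum of the two before it).
Second value: 29, 24, 19, 14, 9, 4 → -1 (−5 each step).
For the third value, alternating steps +3, +1, +3, +1, …: -7, -4, -3, 0, 1, 4 → 5.
Combining the parts gives [61; -1; 5].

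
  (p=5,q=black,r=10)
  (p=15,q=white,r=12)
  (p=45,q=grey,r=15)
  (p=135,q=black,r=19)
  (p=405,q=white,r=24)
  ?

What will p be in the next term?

1215

P: 5, 15, 45, 135, 405 → 1215 (×3 each step).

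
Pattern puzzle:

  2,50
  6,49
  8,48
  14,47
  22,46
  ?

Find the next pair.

First entry: each term is the sum of the two before it, so 2, 6, 8, 14, 22 → 36.
Second entry: −1 each step; 50, 49, 48, 47, 46 → 45.
So the next pair is 36,45.

36,45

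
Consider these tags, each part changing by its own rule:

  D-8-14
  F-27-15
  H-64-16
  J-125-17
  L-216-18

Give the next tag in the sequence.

N-343-19

Letter: D, F, H, J, L → N (letters move forward 2 places in the alphabet).
For the second component, perfect cubes: 2³, 3³, 4³, …: 8, 27, 64, 125, 216 → 343.
Third component: 14, 15, 16, 17, 18 → 19 (+1 each step).
Combining the parts gives N-343-19.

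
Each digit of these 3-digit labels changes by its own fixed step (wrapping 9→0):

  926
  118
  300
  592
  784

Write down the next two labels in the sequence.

976 then 168

First digit goes 9, 1, 3, 5, 7 → 9 → 1 (+2 each step, mod 10).
For the second digit, −1 each step, mod 10: 2, 1, 0, 9, 8 → 7 → 6.
Third digit: 6, 8, 0, 2, 4 → 6 → 8 (+2 each step, mod 10).
So the next two labels are 976 and 168.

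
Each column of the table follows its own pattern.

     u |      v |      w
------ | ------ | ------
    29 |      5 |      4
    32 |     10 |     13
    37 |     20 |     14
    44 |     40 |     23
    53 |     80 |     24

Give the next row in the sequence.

64  160  33

For the column u, differences are 3, 5, 7, … (increasing by 2 each time): 29, 32, 37, 44, 53 → 64.
Column v: ×2 each step, so 5, 10, 20, 40, 80 → 160.
Column w — alternating steps +9, +1, +9, +1, …: 4, 13, 14, 23, 24 → 33.
Combining the parts gives 64  160  33.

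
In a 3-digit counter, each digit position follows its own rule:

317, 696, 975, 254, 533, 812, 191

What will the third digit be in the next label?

Third digit: −1 each step, mod 10; 7, 6, 5, 4, 3, 2, 1 → 0.

0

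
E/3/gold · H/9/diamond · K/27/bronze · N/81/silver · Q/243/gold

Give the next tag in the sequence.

T/729/diamond

Letter goes E, H, K, N, Q → T (letters move forward 3 places in the alphabet).
Second component: ×3 each step, so 3, 9, 27, 81, 243 → 729.
Rank: gold, diamond, bronze, silver, gold → diamond (repeats gold → diamond → bronze → silver).
Combining the parts gives T/729/diamond.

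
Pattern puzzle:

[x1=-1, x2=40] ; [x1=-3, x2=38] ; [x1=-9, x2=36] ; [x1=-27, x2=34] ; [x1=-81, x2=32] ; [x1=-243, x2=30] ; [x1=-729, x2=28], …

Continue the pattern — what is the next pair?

X1: ×3 each step; -1, -3, -9, -27, -81, -243, -729 → -2187.
X2: −2 each step; 40, 38, 36, 34, 32, 30, 28 → 26.
Putting it together: [x1=-2187, x2=26].

[x1=-2187, x2=26]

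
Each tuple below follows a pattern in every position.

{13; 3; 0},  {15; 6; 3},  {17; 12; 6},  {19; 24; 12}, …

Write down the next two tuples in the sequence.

{21; 48; 24}, {23; 96; 48}

First part — +2 each step: 13, 15, 17, 19 → 21 → 23.
Second part: ×2 each step, so 3, 6, 12, 24 → 48 → 96.
Third part: 0, 3, 6, 12 → 24 → 48 (always the previous value of the second part).
Putting the parts together: {21; 48; 24} and then {23; 96; 48}.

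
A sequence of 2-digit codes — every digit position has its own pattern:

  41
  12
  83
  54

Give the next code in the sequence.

25

First digit: −3 each step, mod 10, so 4, 1, 8, 5 → 2.
Second digit — +1 each step, mod 10: 1, 2, 3, 4 → 5.
Combining the parts gives 25.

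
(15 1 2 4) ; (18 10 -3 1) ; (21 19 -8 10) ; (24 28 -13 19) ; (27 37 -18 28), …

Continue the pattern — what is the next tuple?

First part: +3 each step, so 15, 18, 21, 24, 27 → 30.
For the second part, +9 each step: 1, 10, 19, 28, 37 → 46.
Third part: −5 each step; 2, -3, -8, -13, -18 → -23.
Fourth part goes 4, 1, 10, 19, 28 → 37 (always the previous value of the second part).
Putting it together: (30 46 -23 37).

(30 46 -23 37)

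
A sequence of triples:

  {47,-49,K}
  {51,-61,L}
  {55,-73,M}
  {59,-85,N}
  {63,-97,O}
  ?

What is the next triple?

{67,-109,P}

First value goes 47, 51, 55, 59, 63 → 67 (+4 each step).
Second value: −12 each step; -49, -61, -73, -85, -97 → -109.
Letter: letters move forward 1 place in the alphabet; K, L, M, N, O → P.
Combining the parts gives {67,-109,P}.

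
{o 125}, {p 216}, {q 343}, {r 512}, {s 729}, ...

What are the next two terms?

Letter — letters move forward 1 place in the alphabet: o, p, q, r, s → t → u.
Second component — perfect cubes: 5³, 6³, 7³, …: 125, 216, 343, 512, 729 → 1000 → 1331.
So the next two terms are {t 1000} and {u 1331}.

{t 1000}, {u 1331}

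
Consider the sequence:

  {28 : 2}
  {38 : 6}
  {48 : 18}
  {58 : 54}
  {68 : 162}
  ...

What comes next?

{78 : 486}

For the first coordinate, +10 each step: 28, 38, 48, 58, 68 → 78.
Second coordinate: 2, 6, 18, 54, 162 → 486 (×3 each step).
So the next tuple is {78 : 486}.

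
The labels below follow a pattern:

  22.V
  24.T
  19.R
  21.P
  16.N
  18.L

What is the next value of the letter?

J

Letter goes V, T, R, P, N, L → J (letters move back 2 places in the alphabet).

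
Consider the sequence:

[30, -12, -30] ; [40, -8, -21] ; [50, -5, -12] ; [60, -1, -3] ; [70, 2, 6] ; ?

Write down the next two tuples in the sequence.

First entry — +10 each step: 30, 40, 50, 60, 70 → 80 → 90.
Second entry: alternating steps +4, +3, +4, +3, …; -12, -8, -5, -1, 2 → 6 → 9.
Third entry goes -30, -21, -12, -3, 6 → 15 → 24 (+9 each step).
So the next two tuples are [80, 6, 15] and [90, 9, 24].

[80, 6, 15], [90, 9, 24]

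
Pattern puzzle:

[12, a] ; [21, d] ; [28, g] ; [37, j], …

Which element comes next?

First coordinate: 12, 21, 28, 37 → 44 (alternating steps +9, +7, +9, +7, …).
Letter — letters move forward 3 places in the alphabet: a, d, g, j → m.
Putting it together: [44, m].

[44, m]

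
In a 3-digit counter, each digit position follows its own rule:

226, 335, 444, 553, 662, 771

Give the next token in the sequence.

First digit: 2, 3, 4, 5, 6, 7 → 8 (+1 each step, mod 10).
For the second digit, +1 each step, mod 10: 2, 3, 4, 5, 6, 7 → 8.
For the third digit, −1 each step, mod 10: 6, 5, 4, 3, 2, 1 → 0.
Putting it together: 880.

880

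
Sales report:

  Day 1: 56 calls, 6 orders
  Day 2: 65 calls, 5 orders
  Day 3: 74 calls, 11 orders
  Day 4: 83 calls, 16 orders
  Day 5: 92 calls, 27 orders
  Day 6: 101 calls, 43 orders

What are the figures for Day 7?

For the calls, +9 each step: 56, 65, 74, 83, 92, 101 → 110.
Orders: 6, 5, 11, 16, 27, 43 → 70 (each term is the sum of the two before it).
Combining the parts gives 110 calls, 70 orders.

110 calls, 70 orders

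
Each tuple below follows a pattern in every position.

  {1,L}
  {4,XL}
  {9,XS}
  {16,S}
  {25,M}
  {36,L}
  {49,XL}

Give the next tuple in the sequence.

First entry: 1, 4, 9, 16, 25, 36, 49 → 64 (perfect squares: 1², 2², 3², …).
Size goes L, XL, XS, S, M, L, XL → XS (repeats L → XL → XS → S → M).
Combining the parts gives {64,XS}.

{64,XS}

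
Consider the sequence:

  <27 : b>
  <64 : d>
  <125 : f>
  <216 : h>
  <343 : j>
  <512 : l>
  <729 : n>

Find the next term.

<1000 : p>

First slot: 27, 64, 125, 216, 343, 512, 729 → 1000 (perfect cubes: 3³, 4³, 5³, …).
For the letter, letters move forward 2 places in the alphabet: b, d, f, h, j, l, n → p.
Putting it together: <1000 : p>.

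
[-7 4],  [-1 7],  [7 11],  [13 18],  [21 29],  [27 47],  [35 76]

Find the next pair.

[41 123]

For the first coordinate, alternating steps +6, +8, +6, +8, …: -7, -1, 7, 13, 21, 27, 35 → 41.
Second coordinate goes 4, 7, 11, 18, 29, 47, 76 → 123 (each term is the sum of the two before it).
Putting it together: [41 123].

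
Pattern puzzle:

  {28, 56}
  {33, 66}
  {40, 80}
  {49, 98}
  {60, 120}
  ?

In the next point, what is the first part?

73

First part goes 28, 33, 40, 49, 60 → 73 (differences are 5, 7, 9, … (increasing by 2 each time)).
Second part: always 2 × the first part; 56, 66, 80, 98, 120 → 146.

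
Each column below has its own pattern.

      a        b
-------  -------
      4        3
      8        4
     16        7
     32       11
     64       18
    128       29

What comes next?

256  47

For the column a, ×2 each step: 4, 8, 16, 32, 64, 128 → 256.
Column b: each term is the sum of the two before it, so 3, 4, 7, 11, 18, 29 → 47.
Combining the parts gives 256  47.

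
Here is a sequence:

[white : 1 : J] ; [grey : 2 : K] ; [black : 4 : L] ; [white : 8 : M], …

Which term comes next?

[grey : 16 : N]

Shade: repeats white → grey → black, so white, grey, black, white → grey.
Second slot: ×2 each step; 1, 2, 4, 8 → 16.
Letter goes J, K, L, M → N (letters move forward 1 place in the alphabet).
So the next term is [grey : 16 : N].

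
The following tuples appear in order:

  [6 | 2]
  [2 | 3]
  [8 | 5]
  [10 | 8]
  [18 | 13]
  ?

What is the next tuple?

[28 | 21]

For the first coordinate, each term is the sum of the two before it: 6, 2, 8, 10, 18 → 28.
Second coordinate: each term is the sum of the two before it; 2, 3, 5, 8, 13 → 21.
Putting it together: [28 | 21].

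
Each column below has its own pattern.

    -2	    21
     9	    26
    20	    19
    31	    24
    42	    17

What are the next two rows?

First component goes -2, 9, 20, 31, 42 → 53 → 64 (+11 each step).
For the second component, alternating steps +5, −7, +5, −7, …: 21, 26, 19, 24, 17 → 22 → 15.
Putting the parts together: 53  22 and then 64  15.

53  22; 64  15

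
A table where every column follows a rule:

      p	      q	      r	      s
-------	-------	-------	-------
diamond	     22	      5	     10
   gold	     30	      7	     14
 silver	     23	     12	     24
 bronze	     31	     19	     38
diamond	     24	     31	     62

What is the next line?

gold  32  50  100

Column p: diamond, gold, silver, bronze, diamond → gold (repeats diamond → gold → silver → bronze).
Column q: alternating steps +8, −7, +8, −7, …; 22, 30, 23, 31, 24 → 32.
Column r goes 5, 7, 12, 19, 31 → 50 (each term is the sum of the two before it).
Column s — always 2 × the column r: 10, 14, 24, 38, 62 → 100.
Combining the parts gives gold  32  50  100.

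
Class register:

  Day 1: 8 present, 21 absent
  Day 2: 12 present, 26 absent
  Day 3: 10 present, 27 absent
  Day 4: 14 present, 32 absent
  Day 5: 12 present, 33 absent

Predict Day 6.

Present: alternating steps +4, −2, +4, −2, …; 8, 12, 10, 14, 12 → 16.
For the absent, alternating steps +5, +1, +5, +1, …: 21, 26, 27, 32, 33 → 38.
So the next record is 16 present, 38 absent.

16 present, 38 absent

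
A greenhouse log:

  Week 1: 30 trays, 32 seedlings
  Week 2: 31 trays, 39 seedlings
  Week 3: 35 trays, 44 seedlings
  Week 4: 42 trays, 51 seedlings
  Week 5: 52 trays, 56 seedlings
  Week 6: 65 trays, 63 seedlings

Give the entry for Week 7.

81 trays, 68 seedlings

Trays — differences are 1, 4, 7, … (increasing by 3 each time): 30, 31, 35, 42, 52, 65 → 81.
Seedlings: alternating steps +7, +5, +7, +5, …; 32, 39, 44, 51, 56, 63 → 68.
Combining the parts gives 81 trays, 68 seedlings.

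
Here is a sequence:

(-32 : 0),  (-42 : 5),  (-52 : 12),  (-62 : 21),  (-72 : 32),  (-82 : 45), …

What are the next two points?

(-92 : 60), (-102 : 77)

For the first value, −10 each step: -32, -42, -52, -62, -72, -82 → -92 → -102.
For the second value, differences are 5, 7, 9, … (increasing by 2 each time): 0, 5, 12, 21, 32, 45 → 60 → 77.
Putting the parts together: (-92 : 60) and then (-102 : 77).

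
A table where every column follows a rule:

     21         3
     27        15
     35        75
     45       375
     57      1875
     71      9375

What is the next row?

First component: 21, 27, 35, 45, 57, 71 → 87 (differences are 6, 8, 10, … (increasing by 2 each time)).
Second component — ×5 each step: 3, 15, 75, 375, 1875, 9375 → 46875.
Combining the parts gives 87  46875.

87  46875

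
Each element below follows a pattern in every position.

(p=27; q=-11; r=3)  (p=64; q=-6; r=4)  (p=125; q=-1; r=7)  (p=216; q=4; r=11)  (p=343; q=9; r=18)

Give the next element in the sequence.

(p=512; q=14; r=29)

For the p, perfect cubes: 3³, 4³, 5³, …: 27, 64, 125, 216, 343 → 512.
Q: -11, -6, -1, 4, 9 → 14 (+5 each step).
R: each term is the sum of the two before it; 3, 4, 7, 11, 18 → 29.
So the next element is (p=512; q=14; r=29).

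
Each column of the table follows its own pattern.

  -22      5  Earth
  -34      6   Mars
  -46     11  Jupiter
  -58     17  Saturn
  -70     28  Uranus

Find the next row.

-82  45  Neptune

First component: −12 each step, so -22, -34, -46, -58, -70 → -82.
Second component: each term is the sum of the two before it; 5, 6, 11, 17, 28 → 45.
Planet: runs through the planets Mercury→Neptune, so Earth, Mars, Jupiter, Saturn, Uranus → Neptune.
Putting it together: -82  45  Neptune.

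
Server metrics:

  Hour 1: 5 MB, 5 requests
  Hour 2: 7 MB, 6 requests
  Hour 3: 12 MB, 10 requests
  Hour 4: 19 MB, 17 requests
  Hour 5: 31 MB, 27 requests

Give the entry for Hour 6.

MB: each term is the sum of the two before it, so 5, 7, 12, 19, 31 → 50.
Requests: 5, 6, 10, 17, 27 → 40 (differences are 1, 4, 7, … (increasing by 3 each time)).
Combining the parts gives 50 MB, 40 requests.

50 MB, 40 requests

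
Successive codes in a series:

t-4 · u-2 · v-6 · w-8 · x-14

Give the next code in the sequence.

y-22

Letter: letters move forward 1 place in the alphabet, so t, u, v, w, x → y.
Second component: each term is the sum of the two before it, so 4, 2, 6, 8, 14 → 22.
Putting it together: y-22.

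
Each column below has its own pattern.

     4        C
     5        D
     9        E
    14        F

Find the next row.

23  G

For the first component, each term is the sum of the two before it: 4, 5, 9, 14 → 23.
Letter: letters move forward 1 place in the alphabet, so C, D, E, F → G.
Putting it together: 23  G.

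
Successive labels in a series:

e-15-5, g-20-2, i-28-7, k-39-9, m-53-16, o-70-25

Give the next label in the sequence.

q-90-41

Letter: e, g, i, k, m, o → q (letters move forward 2 places in the alphabet).
Second component — differences are 5, 8, 11, … (increasing by 3 each time): 15, 20, 28, 39, 53, 70 → 90.
Third component: each term is the sum of the two before it, so 5, 2, 7, 9, 16, 25 → 41.
Combining the parts gives q-90-41.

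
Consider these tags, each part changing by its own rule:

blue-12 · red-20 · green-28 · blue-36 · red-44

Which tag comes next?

Colour — repeats blue → red → green: blue, red, green, blue, red → green.
Second component — +8 each step: 12, 20, 28, 36, 44 → 52.
So the next tag is green-52.

green-52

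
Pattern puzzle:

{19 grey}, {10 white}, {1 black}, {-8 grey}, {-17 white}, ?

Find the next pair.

First entry: 19, 10, 1, -8, -17 → -26 (−9 each step).
Shade: grey, white, black, grey, white → black (repeats grey → white → black).
Combining the parts gives {-26 black}.

{-26 black}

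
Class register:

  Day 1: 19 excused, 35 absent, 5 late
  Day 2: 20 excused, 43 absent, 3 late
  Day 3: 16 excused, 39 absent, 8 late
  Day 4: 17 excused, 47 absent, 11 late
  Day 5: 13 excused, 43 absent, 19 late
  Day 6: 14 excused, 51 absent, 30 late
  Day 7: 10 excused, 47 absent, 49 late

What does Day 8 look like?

11 excused, 55 absent, 79 late

Excused: 19, 20, 16, 17, 13, 14, 10 → 11 (alternating steps +1, −4, +1, −4, …).
Absent: alternating steps +8, −4, +8, −4, …; 35, 43, 39, 47, 43, 51, 47 → 55.
Late goes 5, 3, 8, 11, 19, 30, 49 → 79 (each term is the sum of the two before it).
So the next line is 11 excused, 55 absent, 79 late.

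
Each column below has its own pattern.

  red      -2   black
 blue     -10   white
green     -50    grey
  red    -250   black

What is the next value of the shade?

Shade — repeats black → white → grey: black, white, grey, black → white.

white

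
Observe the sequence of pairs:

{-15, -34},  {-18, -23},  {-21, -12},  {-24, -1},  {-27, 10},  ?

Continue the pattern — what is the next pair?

First part: -15, -18, -21, -24, -27 → -30 (−3 each step).
For the second part, +11 each step: -34, -23, -12, -1, 10 → 21.
Putting it together: {-30, 21}.

{-30, 21}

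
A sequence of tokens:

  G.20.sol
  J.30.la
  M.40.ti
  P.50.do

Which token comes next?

Letter: letters move forward 3 places in the alphabet; G, J, M, P → S.
Second component: 20, 30, 40, 50 → 60 (+10 each step).
Note: runs through the solfège scale do→ti; sol, la, ti, do → re.
Putting it together: S.60.re.

S.60.re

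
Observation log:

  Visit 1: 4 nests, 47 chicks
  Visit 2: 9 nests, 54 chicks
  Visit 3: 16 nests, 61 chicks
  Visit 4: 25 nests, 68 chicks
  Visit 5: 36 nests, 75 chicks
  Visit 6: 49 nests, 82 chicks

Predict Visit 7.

Nests goes 4, 9, 16, 25, 36, 49 → 64 (perfect squares: 2², 3², 4², …).
Chicks goes 47, 54, 61, 68, 75, 82 → 89 (+7 each step).
So the next record is 64 nests, 89 chicks.

64 nests, 89 chicks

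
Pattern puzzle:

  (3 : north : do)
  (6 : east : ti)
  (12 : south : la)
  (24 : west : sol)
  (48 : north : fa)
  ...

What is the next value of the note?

Note goes do, ti, la, sol, fa → mi (runs backward through the solfège scale do→ti).

mi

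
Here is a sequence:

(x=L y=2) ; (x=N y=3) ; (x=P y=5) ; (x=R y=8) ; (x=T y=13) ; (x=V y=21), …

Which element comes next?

(x=X y=34)

X: letters move forward 2 places in the alphabet, so L, N, P, R, T, V → X.
Y: each term is the sum of the two before it; 2, 3, 5, 8, 13, 21 → 34.
Putting it together: (x=X y=34).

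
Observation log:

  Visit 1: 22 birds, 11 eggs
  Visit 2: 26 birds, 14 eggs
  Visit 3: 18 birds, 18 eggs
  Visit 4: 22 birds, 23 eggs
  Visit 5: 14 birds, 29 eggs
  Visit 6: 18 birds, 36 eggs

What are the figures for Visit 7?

10 birds, 44 eggs

Birds: 22, 26, 18, 22, 14, 18 → 10 (alternating steps +4, −8, +4, −8, …).
Eggs — differences are 3, 4, 5, … (increasing by 1 each time): 11, 14, 18, 23, 29, 36 → 44.
Putting it together: 10 birds, 44 eggs.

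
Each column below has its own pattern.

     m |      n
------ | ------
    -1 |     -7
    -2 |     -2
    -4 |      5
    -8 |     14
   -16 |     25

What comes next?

Column m goes -1, -2, -4, -8, -16 → -32 (×2 each step).
For the column n, differences are 5, 7, 9, … (increasing by 2 each time): -7, -2, 5, 14, 25 → 38.
Combining the parts gives -32  38.

-32  38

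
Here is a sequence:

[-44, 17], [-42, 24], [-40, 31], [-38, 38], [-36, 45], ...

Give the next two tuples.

First value — +2 each step: -44, -42, -40, -38, -36 → -34 → -32.
Second value: +7 each step, so 17, 24, 31, 38, 45 → 52 → 59.
Putting the parts together: [-34, 52] and then [-32, 59].

[-34, 52], [-32, 59]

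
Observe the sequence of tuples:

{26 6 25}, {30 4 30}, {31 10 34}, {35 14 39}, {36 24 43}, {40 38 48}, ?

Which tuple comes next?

{41 62 52}

First component goes 26, 30, 31, 35, 36, 40 → 41 (alternating steps +4, +1, +4, +1, …).
Second component: each term is the sum of the two before it, so 6, 4, 10, 14, 24, 38 → 62.
Third component: alternating steps +5, +4, +5, +4, …; 25, 30, 34, 39, 43, 48 → 52.
Putting it together: {41 62 52}.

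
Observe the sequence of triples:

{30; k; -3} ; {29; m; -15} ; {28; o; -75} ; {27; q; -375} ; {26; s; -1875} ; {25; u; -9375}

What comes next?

For the first coordinate, −1 each step: 30, 29, 28, 27, 26, 25 → 24.
For the letter, letters move forward 2 places in the alphabet: k, m, o, q, s, u → w.
Third coordinate: ×5 each step; -3, -15, -75, -375, -1875, -9375 → -46875.
Putting it together: {24; w; -46875}.

{24; w; -46875}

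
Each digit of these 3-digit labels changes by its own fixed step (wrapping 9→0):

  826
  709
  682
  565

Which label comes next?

First digit: −1 each step, mod 10, so 8, 7, 6, 5 → 4.
For the second digit, −2 each step, mod 10: 2, 0, 8, 6 → 4.
Third digit: +3 each step, mod 10; 6, 9, 2, 5 → 8.
Combining the parts gives 448.

448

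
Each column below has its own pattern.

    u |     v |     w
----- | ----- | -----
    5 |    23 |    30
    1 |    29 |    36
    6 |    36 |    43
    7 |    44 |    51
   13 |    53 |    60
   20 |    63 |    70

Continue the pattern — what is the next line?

Column u goes 5, 1, 6, 7, 13, 20 → 33 (each term is the sum of the two before it).
Column v goes 23, 29, 36, 44, 53, 63 → 74 (differences are 6, 7, 8, … (increasing by 1 each time)).
Column w goes 30, 36, 43, 51, 60, 70 → 81 (always 7 more than the column v).
Putting it together: 33  74  81.

33  74  81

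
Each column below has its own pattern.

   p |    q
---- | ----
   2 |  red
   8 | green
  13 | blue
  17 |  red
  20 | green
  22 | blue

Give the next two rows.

Column p goes 2, 8, 13, 17, 20, 22 → 23 → 23 (differences are 6, 5, 4, … (decreasing by 1 each time)).
Column q: repeats red → green → blue; red, green, blue, red, green, blue → red → green.
So the next two rows are 23  red and 23  green.

23  red; 23  green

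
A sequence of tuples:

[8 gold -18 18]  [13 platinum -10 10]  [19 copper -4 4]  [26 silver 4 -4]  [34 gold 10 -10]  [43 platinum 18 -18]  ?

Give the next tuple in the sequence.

First slot — differences are 5, 6, 7, … (increasing by 1 each time): 8, 13, 19, 26, 34, 43 → 53.
For the metal, repeats gold → platinum → copper → silver: gold, platinum, copper, silver, gold, platinum → copper.
Third slot goes -18, -10, -4, 4, 10, 18 → 24 (alternating steps +8, +6, +8, +6, …).
For the fourth slot, always the negative of the third slot: 18, 10, 4, -4, -10, -18 → -24.
So the next tuple is [53 copper 24 -24].

[53 copper 24 -24]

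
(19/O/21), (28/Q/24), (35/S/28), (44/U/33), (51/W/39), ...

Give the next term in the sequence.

(60/Y/46)

First value: alternating steps +9, +7, +9, +7, …; 19, 28, 35, 44, 51 → 60.
Letter: O, Q, S, U, W → Y (letters move forward 2 places in the alphabet).
Third value: differences are 3, 4, 5, … (increasing by 1 each time), so 21, 24, 28, 33, 39 → 46.
Putting it together: (60/Y/46).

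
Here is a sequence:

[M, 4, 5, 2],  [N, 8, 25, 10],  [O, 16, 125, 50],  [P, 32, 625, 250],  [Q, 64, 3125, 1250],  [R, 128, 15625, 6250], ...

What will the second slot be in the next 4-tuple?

Second slot: ×2 each step, so 4, 8, 16, 32, 64, 128 → 256.

256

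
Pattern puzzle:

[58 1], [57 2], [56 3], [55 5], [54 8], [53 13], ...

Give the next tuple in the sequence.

[52 21]

First coordinate: −1 each step, so 58, 57, 56, 55, 54, 53 → 52.
Second coordinate: each term is the sum of the two before it, so 1, 2, 3, 5, 8, 13 → 21.
Putting it together: [52 21].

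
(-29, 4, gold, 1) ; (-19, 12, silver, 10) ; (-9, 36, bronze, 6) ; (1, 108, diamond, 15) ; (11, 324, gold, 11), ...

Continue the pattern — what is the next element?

For the first slot, +10 each step: -29, -19, -9, 1, 11 → 21.
Second slot — ×3 each step: 4, 12, 36, 108, 324 → 972.
Rank: gold, silver, bronze, diamond, gold → silver (repeats gold → silver → bronze → diamond).
Fourth slot goes 1, 10, 6, 15, 11 → 20 (alternating steps +9, −4, +9, −4, …).
Combining the parts gives (21, 972, silver, 20).

(21, 972, silver, 20)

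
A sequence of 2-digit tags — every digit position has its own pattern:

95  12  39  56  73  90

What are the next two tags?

17, 34

First digit: 9, 1, 3, 5, 7, 9 → 1 → 3 (+2 each step, mod 10).
Second digit: 5, 2, 9, 6, 3, 0 → 7 → 4 (−3 each step, mod 10).
Putting the parts together: 17 and then 34.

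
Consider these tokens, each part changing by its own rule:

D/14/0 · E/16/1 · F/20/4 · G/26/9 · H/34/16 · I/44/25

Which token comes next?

Letter: letters move forward 1 place in the alphabet; D, E, F, G, H, I → J.
Second component goes 14, 16, 20, 26, 34, 44 → 56 (differences are 2, 4, 6, … (increasing by 2 each time)).
Third component goes 0, 1, 4, 9, 16, 25 → 36 (differences are 1, 3, 5, … (increasing by 2 each time)).
Combining the parts gives J/56/36.

J/56/36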